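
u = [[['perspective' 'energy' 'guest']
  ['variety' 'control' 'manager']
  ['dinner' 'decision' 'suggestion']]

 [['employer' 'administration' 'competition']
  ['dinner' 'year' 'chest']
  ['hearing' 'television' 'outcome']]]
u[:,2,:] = [['dinner', 'decision', 'suggestion'], ['hearing', 'television', 'outcome']]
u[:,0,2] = ['guest', 'competition']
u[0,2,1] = 'decision'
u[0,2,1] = 'decision'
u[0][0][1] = 'energy'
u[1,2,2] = 'outcome'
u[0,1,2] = 'manager'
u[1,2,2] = 'outcome'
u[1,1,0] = 'dinner'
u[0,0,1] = 'energy'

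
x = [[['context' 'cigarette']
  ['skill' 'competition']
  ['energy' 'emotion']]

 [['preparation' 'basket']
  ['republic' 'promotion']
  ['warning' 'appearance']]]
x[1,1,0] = 'republic'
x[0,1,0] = 'skill'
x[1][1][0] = 'republic'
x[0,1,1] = 'competition'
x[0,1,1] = 'competition'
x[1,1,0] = 'republic'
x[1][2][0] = 'warning'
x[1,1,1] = 'promotion'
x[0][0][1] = 'cigarette'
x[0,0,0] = 'context'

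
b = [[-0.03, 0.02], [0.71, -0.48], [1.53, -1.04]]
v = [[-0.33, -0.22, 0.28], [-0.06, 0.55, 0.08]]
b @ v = [[0.01,0.02,-0.01], [-0.21,-0.42,0.16], [-0.44,-0.91,0.35]]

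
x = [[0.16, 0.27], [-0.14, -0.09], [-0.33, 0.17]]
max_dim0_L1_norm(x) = 0.63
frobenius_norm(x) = 0.51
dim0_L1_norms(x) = [0.63, 0.53]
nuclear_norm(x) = 0.72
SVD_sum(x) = [[0.16, -0.00], [-0.14, 0.0], [-0.33, 0.00]] + [[0.0,0.27],[-0.0,-0.09],[0.00,0.17]]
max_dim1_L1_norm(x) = 0.5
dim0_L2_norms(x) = [0.39, 0.33]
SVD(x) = [[-0.4, 0.82],[0.36, -0.27],[0.84, 0.51]] @ diag([0.39255832191573825, 0.3315086181303582]) @ [[-1.00, 0.01],[0.01, 1.00]]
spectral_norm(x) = 0.39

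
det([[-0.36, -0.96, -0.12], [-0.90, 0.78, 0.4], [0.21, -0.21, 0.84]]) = -1.076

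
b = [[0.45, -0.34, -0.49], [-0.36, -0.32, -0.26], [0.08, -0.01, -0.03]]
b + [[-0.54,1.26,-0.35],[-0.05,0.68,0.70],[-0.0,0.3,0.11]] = [[-0.09,0.92,-0.84], [-0.41,0.36,0.44], [0.08,0.29,0.08]]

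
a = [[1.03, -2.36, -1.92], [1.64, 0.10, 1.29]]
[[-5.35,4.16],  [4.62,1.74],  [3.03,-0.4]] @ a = [[1.31,  13.04,  15.64],[7.61,  -10.73,  -6.63],[2.46,  -7.19,  -6.33]]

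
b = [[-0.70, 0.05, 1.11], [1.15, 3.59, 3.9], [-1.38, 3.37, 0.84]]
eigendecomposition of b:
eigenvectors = [[(-0.22-0.52j), (-0.22+0.52j), (0.09+0j)], [-0.49+0.01j, (-0.49-0.01j), (0.85+0j)], [0.66+0.00j, 0.66-0.00j, 0.52+0.00j]]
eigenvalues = [(-1.19+1.14j), (-1.19-1.14j), (6.1+0j)]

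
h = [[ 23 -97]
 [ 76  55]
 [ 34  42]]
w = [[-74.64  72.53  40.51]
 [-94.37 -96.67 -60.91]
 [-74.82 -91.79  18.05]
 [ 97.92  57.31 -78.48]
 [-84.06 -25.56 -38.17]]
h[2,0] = 34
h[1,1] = 55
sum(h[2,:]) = 76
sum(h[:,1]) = 0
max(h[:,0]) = 76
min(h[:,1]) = -97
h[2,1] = 42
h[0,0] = 23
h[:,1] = [-97, 55, 42]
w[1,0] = -94.37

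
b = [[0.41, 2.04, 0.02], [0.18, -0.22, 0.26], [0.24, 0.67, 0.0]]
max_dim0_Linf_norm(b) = 2.04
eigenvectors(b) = [[-0.89, -0.77, 0.88], [-0.23, 0.18, -0.46], [-0.39, 0.62, 0.15]]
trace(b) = 0.19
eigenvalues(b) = [0.94, -0.1, -0.65]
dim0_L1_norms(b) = [0.83, 2.93, 0.28]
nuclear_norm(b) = 2.63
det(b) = 0.06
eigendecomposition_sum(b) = [[0.52, 1.10, 0.32],[0.13, 0.28, 0.08],[0.23, 0.48, 0.14]] + [[-0.03, -0.03, 0.09],  [0.01, 0.01, -0.02],  [0.03, 0.03, -0.07]] + [[-0.08, 0.97, -0.39],[0.04, -0.51, 0.2],[-0.01, 0.16, -0.06]]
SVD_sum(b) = [[0.42,2.04,-0.00], [-0.04,-0.18,0.0], [0.14,0.69,-0.00]] + [[0.00, -0.00, 0.0], [0.23, -0.05, 0.25], [0.04, -0.01, 0.05]] + [[-0.02, 0.00, 0.02], [-0.01, 0.0, 0.01], [0.05, -0.01, -0.05]]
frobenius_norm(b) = 2.23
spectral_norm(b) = 2.20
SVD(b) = [[-0.94, -0.02, -0.33], [0.08, -0.98, -0.18], [-0.32, -0.19, 0.93]] @ diag([2.2041429455163506, 0.3474925556964563, 0.07747773529248637]) @ [[-0.2, -0.98, 0.0], [-0.66, 0.14, -0.74], [0.72, -0.15, -0.68]]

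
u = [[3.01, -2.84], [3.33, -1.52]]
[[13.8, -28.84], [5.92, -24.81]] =u@[[-0.85, -5.45], [-5.76, 4.38]]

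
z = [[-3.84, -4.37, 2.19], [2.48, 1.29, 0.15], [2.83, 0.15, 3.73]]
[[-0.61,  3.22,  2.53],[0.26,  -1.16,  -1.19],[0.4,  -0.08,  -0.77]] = z@ [[-0.00, -0.27, -0.38], [0.19, -0.4, -0.20], [0.1, 0.20, 0.09]]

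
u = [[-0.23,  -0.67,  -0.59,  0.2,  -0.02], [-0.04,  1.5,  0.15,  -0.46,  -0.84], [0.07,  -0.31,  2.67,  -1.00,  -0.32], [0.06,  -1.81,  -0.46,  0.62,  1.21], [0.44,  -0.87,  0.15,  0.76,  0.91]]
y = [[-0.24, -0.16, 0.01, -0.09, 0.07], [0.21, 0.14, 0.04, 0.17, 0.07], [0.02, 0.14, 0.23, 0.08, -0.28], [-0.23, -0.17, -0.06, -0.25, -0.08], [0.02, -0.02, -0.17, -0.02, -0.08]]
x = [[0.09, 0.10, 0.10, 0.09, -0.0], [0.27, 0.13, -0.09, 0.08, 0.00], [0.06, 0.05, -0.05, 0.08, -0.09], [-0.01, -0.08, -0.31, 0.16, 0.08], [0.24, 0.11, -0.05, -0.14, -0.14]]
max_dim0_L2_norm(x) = 0.38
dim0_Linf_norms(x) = [0.27, 0.13, 0.31, 0.16, 0.14]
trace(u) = 5.47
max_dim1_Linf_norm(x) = 0.31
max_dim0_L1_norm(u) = 5.16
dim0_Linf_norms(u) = [0.44, 1.81, 2.67, 1.0, 1.21]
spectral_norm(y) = 0.59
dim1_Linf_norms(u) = [0.67, 1.5, 2.67, 1.81, 0.91]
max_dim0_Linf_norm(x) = 0.31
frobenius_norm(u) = 4.49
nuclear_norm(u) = 7.25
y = u @ x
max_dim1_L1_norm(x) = 0.68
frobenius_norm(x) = 0.64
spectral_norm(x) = 0.45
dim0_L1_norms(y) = [0.72, 0.63, 0.51, 0.61, 0.58]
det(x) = 0.00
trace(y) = -0.20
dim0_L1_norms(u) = [0.84, 5.16, 4.02, 3.04, 3.3]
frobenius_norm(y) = 0.74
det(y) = 0.00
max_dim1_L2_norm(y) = 0.4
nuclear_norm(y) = 1.26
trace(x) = 0.19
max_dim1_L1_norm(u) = 4.37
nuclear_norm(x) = 1.16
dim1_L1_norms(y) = [0.57, 0.63, 0.75, 0.79, 0.31]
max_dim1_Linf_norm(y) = 0.28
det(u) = -0.00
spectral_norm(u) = 3.46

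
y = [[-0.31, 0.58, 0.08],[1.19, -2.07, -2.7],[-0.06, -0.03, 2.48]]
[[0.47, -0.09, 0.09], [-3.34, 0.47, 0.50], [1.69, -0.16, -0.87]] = y @ [[-1.00, 0.26, -0.75],[0.18, -0.00, -0.19],[0.66, -0.06, -0.37]]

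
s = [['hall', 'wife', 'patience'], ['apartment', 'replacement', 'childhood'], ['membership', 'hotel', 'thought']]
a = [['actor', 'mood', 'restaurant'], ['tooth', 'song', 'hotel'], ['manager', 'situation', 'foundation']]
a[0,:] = ['actor', 'mood', 'restaurant']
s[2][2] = 'thought'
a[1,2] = 'hotel'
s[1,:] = ['apartment', 'replacement', 'childhood']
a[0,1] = 'mood'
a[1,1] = 'song'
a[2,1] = 'situation'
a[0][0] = 'actor'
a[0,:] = ['actor', 'mood', 'restaurant']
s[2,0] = 'membership'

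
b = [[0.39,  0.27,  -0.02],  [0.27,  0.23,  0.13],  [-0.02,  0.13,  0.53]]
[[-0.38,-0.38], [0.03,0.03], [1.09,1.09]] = b@[[-0.98, -0.98], [0.14, 0.14], [1.98, 1.98]]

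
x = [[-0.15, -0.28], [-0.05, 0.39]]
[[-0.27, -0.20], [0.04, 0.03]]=x @ [[1.29, 0.95], [0.27, 0.2]]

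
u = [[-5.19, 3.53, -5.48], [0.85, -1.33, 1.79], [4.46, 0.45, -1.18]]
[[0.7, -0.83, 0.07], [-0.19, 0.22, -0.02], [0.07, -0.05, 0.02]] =u @ [[-0.02,  0.03,  -0.00], [-0.11,  0.12,  -0.01], [-0.18,  0.2,  -0.02]]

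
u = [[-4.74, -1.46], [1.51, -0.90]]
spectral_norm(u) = 5.11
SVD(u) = [[-0.97, 0.25], [0.25, 0.97]] @ diag([5.107265669961647, 1.2669401629245165]) @ [[0.97, 0.23], [0.23, -0.97]]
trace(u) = -5.64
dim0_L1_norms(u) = [6.25, 2.36]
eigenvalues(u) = [-4.04, -1.6]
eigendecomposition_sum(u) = [[-5.2, -2.42], [2.50, 1.17]] + [[0.46, 0.96], [-0.99, -2.07]]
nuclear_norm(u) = 6.37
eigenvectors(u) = [[-0.9,0.42], [0.43,-0.91]]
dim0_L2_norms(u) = [4.97, 1.72]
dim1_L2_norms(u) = [4.96, 1.76]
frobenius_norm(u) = 5.26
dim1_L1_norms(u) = [6.2, 2.41]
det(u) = 6.47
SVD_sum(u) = [[-4.81, -1.16], [1.22, 0.29]] + [[0.07, -0.30], [0.29, -1.19]]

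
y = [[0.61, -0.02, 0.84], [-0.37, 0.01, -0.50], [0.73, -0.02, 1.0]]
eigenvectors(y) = [[-0.6, 0.54, -0.41], [0.36, 0.75, 0.85], [-0.71, -0.38, 0.32]]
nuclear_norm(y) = 1.74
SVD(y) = [[-0.6,-0.61,-0.52], [0.36,-0.78,0.51], [-0.72,0.12,0.69]] @ diag([1.7315802812878192, 0.005148653005723946, 0.001794666382093617]) @ [[-0.59, 0.02, -0.81], [0.75, 0.39, -0.54], [-0.31, 0.92, 0.24]]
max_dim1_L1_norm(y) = 1.75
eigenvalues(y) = [1.62, -0.0, 0.0]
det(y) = -0.00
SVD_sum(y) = [[0.61, -0.02, 0.84], [-0.37, 0.01, -0.5], [0.73, -0.02, 1.00]] + [[-0.0, -0.00, 0.0], [-0.0, -0.0, 0.00], [0.00, 0.00, -0.0]] + [[0.00, -0.0, -0.00], [-0.0, 0.0, 0.0], [-0.0, 0.0, 0.00]]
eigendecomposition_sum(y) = [[0.61, -0.02, 0.84], [-0.37, 0.01, -0.5], [0.73, -0.02, 1.0]] + [[-0.0, -0.0, 0.00], [-0.0, -0.0, 0.0], [0.00, 0.00, -0.00]] + [[0.00, -0.00, -0.0], [-0.00, 0.0, 0.0], [-0.00, 0.0, 0.0]]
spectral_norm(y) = 1.73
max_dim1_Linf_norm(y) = 1.0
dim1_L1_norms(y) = [1.47, 0.88, 1.75]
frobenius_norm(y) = 1.73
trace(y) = 1.62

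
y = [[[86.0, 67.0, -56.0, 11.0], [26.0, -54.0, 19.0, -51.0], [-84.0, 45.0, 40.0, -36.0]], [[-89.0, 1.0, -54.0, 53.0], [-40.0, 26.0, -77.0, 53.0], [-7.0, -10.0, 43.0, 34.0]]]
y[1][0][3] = 53.0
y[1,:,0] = [-89.0, -40.0, -7.0]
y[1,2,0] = -7.0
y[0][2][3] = -36.0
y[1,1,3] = 53.0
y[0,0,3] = 11.0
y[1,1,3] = 53.0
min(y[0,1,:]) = -54.0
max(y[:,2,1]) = 45.0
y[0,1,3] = -51.0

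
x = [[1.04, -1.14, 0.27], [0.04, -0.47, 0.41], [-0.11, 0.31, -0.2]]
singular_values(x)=[1.67, 0.46, 0.0]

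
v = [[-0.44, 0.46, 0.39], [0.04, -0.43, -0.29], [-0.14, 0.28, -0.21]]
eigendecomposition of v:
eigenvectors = [[-0.87+0.00j, -0.75+0.00j, -0.75-0.00j], [-0.46+0.00j, 0.30-0.26j, 0.30+0.26j], [0.15+0.00j, (-0.42-0.33j), (-0.42+0.33j)]]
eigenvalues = [(-0.26+0j), (-0.41+0.33j), (-0.41-0.33j)]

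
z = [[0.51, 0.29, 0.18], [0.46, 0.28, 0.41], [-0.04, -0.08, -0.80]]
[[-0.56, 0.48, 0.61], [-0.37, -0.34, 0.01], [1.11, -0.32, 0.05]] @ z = [[-0.09,-0.08,-0.39], [-0.35,-0.20,-0.21], [0.42,0.23,0.03]]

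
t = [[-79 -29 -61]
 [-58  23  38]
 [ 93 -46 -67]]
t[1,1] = 23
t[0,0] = -79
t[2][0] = 93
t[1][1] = 23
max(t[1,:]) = 38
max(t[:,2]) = 38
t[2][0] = 93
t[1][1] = 23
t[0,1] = -29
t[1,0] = -58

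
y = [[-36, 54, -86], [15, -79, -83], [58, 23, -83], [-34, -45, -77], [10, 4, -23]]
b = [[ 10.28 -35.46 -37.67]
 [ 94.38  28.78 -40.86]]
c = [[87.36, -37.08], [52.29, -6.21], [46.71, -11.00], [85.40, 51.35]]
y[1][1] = -79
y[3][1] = -45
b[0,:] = [10.28, -35.46, -37.67]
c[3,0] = 85.4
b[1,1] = 28.78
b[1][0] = 94.38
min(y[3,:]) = -77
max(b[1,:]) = 94.38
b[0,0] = 10.28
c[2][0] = 46.71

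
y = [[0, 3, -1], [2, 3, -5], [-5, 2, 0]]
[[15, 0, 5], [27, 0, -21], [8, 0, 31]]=y@[[0, 0, -5], [4, 0, 3], [-3, 0, 4]]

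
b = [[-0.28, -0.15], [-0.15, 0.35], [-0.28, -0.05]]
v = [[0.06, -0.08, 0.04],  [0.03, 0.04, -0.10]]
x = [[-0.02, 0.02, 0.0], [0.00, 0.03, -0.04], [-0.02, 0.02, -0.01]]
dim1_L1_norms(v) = [0.18, 0.17]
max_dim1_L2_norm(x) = 0.05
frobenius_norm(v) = 0.16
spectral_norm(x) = 0.06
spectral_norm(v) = 0.13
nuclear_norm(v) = 0.21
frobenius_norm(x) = 0.06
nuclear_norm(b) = 0.81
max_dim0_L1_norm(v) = 0.14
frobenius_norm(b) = 0.57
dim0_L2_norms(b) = [0.42, 0.38]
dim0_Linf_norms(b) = [0.28, 0.35]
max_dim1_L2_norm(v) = 0.11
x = b @ v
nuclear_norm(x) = 0.09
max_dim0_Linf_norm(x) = 0.04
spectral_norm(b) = 0.42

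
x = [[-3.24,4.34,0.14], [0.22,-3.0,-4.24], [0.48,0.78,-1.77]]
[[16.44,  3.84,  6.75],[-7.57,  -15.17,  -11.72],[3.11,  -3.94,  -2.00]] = x @ [[-0.77,  0.41,  -0.08], [3.23,  1.10,  1.44], [-0.54,  2.82,  1.74]]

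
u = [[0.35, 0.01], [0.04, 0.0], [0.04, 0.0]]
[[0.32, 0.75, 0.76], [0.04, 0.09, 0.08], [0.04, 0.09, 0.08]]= u @[[0.99, 2.22, 2.11], [-2.39, -2.94, 2.09]]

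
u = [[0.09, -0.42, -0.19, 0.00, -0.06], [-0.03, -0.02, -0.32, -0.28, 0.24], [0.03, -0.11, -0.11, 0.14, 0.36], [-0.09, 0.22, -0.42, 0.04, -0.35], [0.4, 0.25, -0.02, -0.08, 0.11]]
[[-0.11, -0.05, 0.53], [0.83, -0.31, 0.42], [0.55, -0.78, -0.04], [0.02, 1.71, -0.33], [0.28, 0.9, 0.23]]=u@[[-0.17, 1.94, 0.92], [0.49, 1.59, -1.02], [-1.07, -1.55, -0.09], [-0.45, 0.43, -1.42], [1.53, -2.49, 0.02]]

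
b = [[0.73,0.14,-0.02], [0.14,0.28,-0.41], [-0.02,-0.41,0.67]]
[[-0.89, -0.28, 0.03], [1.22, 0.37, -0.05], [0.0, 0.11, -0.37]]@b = [[-0.69, -0.22, 0.15], [0.94, 0.29, -0.21], [0.02, 0.18, -0.29]]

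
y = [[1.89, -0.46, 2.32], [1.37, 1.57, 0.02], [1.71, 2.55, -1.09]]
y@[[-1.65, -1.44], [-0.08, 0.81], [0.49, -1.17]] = [[-1.94,-5.81],  [-2.38,-0.72],  [-3.56,0.88]]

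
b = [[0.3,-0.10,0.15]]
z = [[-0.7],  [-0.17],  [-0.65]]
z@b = [[-0.21, 0.07, -0.1], [-0.05, 0.02, -0.03], [-0.20, 0.06, -0.10]]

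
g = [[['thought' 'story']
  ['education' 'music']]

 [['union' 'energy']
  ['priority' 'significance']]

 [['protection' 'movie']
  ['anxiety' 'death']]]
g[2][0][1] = 'movie'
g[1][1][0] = 'priority'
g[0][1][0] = 'education'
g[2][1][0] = 'anxiety'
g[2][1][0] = 'anxiety'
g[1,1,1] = 'significance'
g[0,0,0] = 'thought'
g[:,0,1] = ['story', 'energy', 'movie']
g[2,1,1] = 'death'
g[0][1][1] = 'music'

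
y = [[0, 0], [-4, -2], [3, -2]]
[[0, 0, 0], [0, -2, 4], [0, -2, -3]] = y @ [[0, 0, -1], [0, 1, 0]]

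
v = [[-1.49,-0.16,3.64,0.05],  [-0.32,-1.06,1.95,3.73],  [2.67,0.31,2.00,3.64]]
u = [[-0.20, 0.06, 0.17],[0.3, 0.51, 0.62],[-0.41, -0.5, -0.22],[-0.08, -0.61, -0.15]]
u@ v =[[0.73, 0.02, -0.27, 0.83], [1.05, -0.40, 3.33, 4.17], [0.18, 0.53, -2.91, -2.69], [-0.09, 0.61, -1.78, -2.83]]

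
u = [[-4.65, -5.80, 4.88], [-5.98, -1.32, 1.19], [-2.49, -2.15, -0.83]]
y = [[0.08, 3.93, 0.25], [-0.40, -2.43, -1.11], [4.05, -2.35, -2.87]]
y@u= [[-24.5,  -6.19,  4.86],[19.16,  7.91,  -3.92],[2.37,  -14.22,  19.35]]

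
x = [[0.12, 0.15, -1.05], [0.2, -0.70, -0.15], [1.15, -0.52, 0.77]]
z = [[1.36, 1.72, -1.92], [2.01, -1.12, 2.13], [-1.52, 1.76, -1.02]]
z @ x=[[-1.7, -0.0, -3.16],[2.47, -0.02, -0.3],[-1.00, -0.93, 0.55]]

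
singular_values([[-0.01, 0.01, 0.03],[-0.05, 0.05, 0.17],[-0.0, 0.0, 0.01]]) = [0.19, 0.0, 0.0]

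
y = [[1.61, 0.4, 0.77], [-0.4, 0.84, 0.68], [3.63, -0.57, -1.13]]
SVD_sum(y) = [[1.29, -0.17, -0.30], [-0.62, 0.08, 0.14], [3.7, -0.50, -0.85]] + [[0.32, 0.72, 0.96], [0.23, 0.53, 0.7], [-0.07, -0.16, -0.21]] + [[0.01, -0.15, 0.11],[-0.01, 0.23, -0.17],[-0.00, 0.09, -0.07]]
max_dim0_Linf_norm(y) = 3.63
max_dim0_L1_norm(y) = 5.64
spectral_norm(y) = 4.11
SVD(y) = [[-0.32,  -0.79,  -0.52], [0.16,  -0.58,  0.80], [-0.93,  0.18,  0.31]] @ diag([4.109131433849997, 1.5626142480206082, 0.35351884140574663]) @ [[-0.97, 0.13, 0.22],  [-0.26, -0.58, -0.77],  [-0.03, 0.8, -0.59]]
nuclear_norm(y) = 6.03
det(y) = -2.27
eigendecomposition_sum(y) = [[-0.32,0.12,0.3],[-0.49,0.18,0.46],[1.62,-0.61,-1.54]] + [[1.92, 0.31, 0.47], [0.33, 0.05, 0.08], [1.90, 0.31, 0.47]] + [[0.01, -0.03, -0.01], [-0.24, 0.60, 0.14], [0.11, -0.27, -0.06]]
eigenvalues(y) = [-1.68, 2.44, 0.56]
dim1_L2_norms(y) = [1.83, 1.15, 3.84]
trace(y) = 1.32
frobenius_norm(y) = 4.41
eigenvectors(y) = [[0.19, 0.71, -0.05],[0.28, 0.12, 0.91],[-0.94, 0.7, -0.41]]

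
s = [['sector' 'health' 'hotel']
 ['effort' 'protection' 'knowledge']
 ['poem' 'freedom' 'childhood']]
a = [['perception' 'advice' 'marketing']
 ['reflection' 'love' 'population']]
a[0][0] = 'perception'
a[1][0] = 'reflection'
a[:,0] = ['perception', 'reflection']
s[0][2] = 'hotel'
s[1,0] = 'effort'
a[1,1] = 'love'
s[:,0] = ['sector', 'effort', 'poem']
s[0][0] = 'sector'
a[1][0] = 'reflection'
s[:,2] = ['hotel', 'knowledge', 'childhood']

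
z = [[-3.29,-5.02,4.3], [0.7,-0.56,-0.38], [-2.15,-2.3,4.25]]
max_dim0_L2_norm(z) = 6.06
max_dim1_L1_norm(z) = 12.61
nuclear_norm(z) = 11.22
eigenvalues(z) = [(2.69+0j), (-1.14+1.48j), (-1.14-1.48j)]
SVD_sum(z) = [[-3.22, -4.43, 4.88], [0.10, 0.13, -0.15], [-2.27, -3.11, 3.43]] + [[0.09,-0.63,-0.51], [0.08,-0.57,-0.47], [-0.12,0.87,0.71]] + [[-0.15, 0.03, -0.07], [0.52, -0.12, 0.24], [0.24, -0.05, 0.11]]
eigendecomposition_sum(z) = [[-0.95-0.00j, -0.33-0.00j, 2.53+0.00j], [(-0.04-0j), (-0.02-0j), 0.12+0.00j], [-1.37-0.00j, (-0.47-0j), 3.65+0.00j]] + [[-1.17+0.70j,  -2.35-1.66j,  0.89-0.43j],  [0.37+0.31j,  -0.27+0.98j,  -0.25-0.24j],  [(-0.39+0.3j),  -0.91-0.50j,  0.30-0.19j]] + [[-1.17-0.70j,(-2.35+1.66j),0.89+0.43j], [(0.37-0.31j),(-0.27-0.98j),(-0.25+0.24j)], [(-0.39-0.3j),-0.91+0.50j,0.30+0.19j]]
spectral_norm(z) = 8.97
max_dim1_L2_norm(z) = 7.38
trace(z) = 0.40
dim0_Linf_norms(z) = [3.29, 5.02, 4.3]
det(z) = 9.44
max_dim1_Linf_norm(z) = 5.02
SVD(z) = [[-0.82, 0.52, 0.25], [0.02, 0.47, -0.88], [-0.58, -0.71, -0.40]] @ diag([8.972294173815945, 1.57835892817693, 0.6664985764070633]) @ [[0.44, 0.60, -0.67],  [0.10, -0.77, -0.63],  [-0.89, 0.21, -0.40]]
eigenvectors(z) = [[(0.57+0j), (-0.89+0j), (-0.89-0j)], [(0.03+0j), 0.11+0.30j, 0.11-0.30j], [(0.82+0j), (-0.32+0.04j), -0.32-0.04j]]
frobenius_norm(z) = 9.13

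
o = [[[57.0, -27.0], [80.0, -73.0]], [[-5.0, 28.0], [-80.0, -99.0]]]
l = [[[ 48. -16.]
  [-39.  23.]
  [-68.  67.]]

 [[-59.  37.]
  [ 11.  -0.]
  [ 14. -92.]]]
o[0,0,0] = 57.0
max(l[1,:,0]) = 14.0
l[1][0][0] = -59.0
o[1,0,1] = 28.0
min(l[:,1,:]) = -39.0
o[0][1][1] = -73.0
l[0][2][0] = -68.0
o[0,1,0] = 80.0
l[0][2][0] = -68.0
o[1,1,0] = -80.0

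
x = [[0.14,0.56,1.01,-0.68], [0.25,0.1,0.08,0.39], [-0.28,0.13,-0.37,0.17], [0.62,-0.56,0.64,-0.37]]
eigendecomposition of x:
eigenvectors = [[(-0.68+0j), (-0.68-0j), (-0.75+0j), -0.65+0.00j], [(0.29+0.08j), 0.29-0.08j, -0.63+0.00j, -0.35+0.00j], [0.11-0.23j, 0.11+0.23j, 0.17+0.00j, 0.55+0.00j], [(-0.17+0.6j), -0.17-0.60j, (-0+0j), (0.39+0j)]]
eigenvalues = [(-0.44+0.88j), (-0.44-0.88j), (0.38+0j), (-0+0j)]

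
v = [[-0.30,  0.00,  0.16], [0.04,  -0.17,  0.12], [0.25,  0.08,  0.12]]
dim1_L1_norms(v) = [0.46, 0.33, 0.45]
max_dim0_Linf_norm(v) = 0.3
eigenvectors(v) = [[-0.28, -0.89, 0.17],[-0.31, -0.09, -0.98],[-0.91, 0.46, 0.12]]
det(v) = 0.02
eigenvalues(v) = [0.22, -0.38, -0.19]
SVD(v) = [[-0.80, -0.4, 0.45],  [0.01, -0.75, -0.66],  [0.6, -0.52, 0.6]] @ diag([0.39691933788833833, 0.23707909987095688, 0.17334514592182865]) @ [[0.98, 0.12, -0.14], [-0.17, 0.36, -0.92], [-0.06, 0.92, 0.38]]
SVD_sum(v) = [[-0.31, -0.04, 0.04],[0.00, 0.00, -0.00],[0.23, 0.03, -0.03]] + [[0.02, -0.03, 0.09], [0.03, -0.06, 0.16], [0.02, -0.05, 0.11]] + [[-0.0, 0.07, 0.03],[0.01, -0.11, -0.04],[-0.01, 0.10, 0.04]]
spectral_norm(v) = 0.40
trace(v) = -0.35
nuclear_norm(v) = 0.81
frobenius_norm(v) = 0.49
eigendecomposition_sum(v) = [[0.03, 0.01, 0.06],[0.03, 0.01, 0.06],[0.09, 0.04, 0.18]] + [[-0.32, -0.04, 0.11],[-0.03, -0.00, 0.01],[0.16, 0.02, -0.06]] + [[-0.01,  0.03,  -0.01], [0.04,  -0.18,  0.05], [-0.0,  0.02,  -0.01]]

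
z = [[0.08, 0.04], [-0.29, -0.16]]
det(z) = -0.001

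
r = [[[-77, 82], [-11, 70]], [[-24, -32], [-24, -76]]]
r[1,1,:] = [-24, -76]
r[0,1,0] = -11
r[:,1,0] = [-11, -24]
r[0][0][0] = -77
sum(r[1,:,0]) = -48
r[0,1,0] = -11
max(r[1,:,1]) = -32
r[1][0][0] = -24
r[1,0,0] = -24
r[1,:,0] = [-24, -24]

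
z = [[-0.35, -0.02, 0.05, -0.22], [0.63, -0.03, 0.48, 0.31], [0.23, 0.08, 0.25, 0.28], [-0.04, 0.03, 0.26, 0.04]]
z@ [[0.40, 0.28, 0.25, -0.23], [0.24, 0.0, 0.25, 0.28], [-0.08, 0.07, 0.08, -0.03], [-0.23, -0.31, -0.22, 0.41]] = [[-0.10, -0.03, -0.04, -0.02],[0.14, 0.11, 0.12, -0.04],[0.03, -0.00, 0.04, 0.08],[-0.04, -0.01, 0.01, 0.03]]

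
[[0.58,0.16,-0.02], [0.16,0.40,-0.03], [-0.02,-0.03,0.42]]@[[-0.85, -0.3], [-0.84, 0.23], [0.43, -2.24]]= [[-0.64, -0.09], [-0.48, 0.11], [0.22, -0.94]]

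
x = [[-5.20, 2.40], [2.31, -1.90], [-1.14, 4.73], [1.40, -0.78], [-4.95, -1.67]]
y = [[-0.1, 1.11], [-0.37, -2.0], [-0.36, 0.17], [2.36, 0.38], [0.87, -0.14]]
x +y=[[-5.3, 3.51],[1.94, -3.9],[-1.5, 4.9],[3.76, -0.40],[-4.08, -1.81]]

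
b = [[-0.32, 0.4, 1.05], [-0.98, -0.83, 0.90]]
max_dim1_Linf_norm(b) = 1.05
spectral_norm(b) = 1.73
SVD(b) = [[-0.50,-0.87], [-0.87,0.50]] @ diag([1.7286443357738583, 0.9143242096745311]) @ [[0.58, 0.3, -0.75], [-0.23, -0.83, -0.51]]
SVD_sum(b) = [[-0.5, -0.26, 0.65], [-0.88, -0.45, 1.13]] + [[0.18,0.66,0.40], [-0.10,-0.38,-0.23]]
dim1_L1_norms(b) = [1.77, 2.71]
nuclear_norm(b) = 2.64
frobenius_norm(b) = 1.96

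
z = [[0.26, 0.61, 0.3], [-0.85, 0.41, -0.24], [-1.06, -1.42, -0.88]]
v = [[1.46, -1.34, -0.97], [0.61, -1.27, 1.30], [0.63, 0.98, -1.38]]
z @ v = [[0.94, -0.83, 0.13], [-1.14, 0.38, 1.69], [-2.97, 2.36, 0.40]]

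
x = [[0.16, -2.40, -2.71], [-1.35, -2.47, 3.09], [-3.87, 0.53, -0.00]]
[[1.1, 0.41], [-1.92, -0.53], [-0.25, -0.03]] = x@[[0.08, 0.01], [0.11, 0.01], [-0.50, -0.16]]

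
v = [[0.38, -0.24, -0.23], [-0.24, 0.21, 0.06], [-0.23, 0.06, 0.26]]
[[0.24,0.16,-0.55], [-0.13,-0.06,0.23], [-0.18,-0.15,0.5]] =v@[[-0.65, 0.51, -1.1], [-1.08, 0.35, -0.46], [-1.00, -0.21, 1.05]]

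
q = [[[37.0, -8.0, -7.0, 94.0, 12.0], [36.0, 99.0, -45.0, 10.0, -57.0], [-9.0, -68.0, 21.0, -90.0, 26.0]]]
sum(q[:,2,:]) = -120.0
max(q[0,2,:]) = 26.0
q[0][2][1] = -68.0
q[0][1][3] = 10.0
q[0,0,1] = -8.0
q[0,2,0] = -9.0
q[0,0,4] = 12.0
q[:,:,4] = [[12.0, -57.0, 26.0]]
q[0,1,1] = 99.0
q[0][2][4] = 26.0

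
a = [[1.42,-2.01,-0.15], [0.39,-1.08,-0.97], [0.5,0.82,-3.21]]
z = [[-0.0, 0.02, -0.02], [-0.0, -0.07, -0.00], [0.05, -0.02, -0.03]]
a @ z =[[-0.01, 0.17, -0.02], [-0.05, 0.10, 0.02], [-0.16, 0.02, 0.09]]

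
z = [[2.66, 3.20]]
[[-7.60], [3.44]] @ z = [[-20.22, -24.32], [9.15, 11.01]]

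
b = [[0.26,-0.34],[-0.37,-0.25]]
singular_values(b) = [0.45, 0.42]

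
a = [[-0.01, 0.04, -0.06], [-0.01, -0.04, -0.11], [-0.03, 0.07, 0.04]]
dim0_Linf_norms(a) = [0.03, 0.07, 0.11]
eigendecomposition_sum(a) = [[(0.03+0j), -0.02-0.00j, -0.03+0.00j], [(0.01+0j), -0.01-0.00j, (-0.02+0j)], [(-0.01-0j), 0.01+0.00j, 0.01-0.00j]] + [[-0.02+0.00j,0.03+0.03j,(-0.01+0.04j)], [(-0.01-0.02j),(-0.02+0.05j),(-0.05+0.01j)], [(-0.01+0.01j),0.03+0.00j,0.01+0.03j]] + [[(-0.02-0j), 0.03-0.03j, (-0.01-0.04j)], [(-0.01+0.02j), -0.02-0.05j, (-0.05-0.01j)], [-0.01-0.01j, 0.03-0.00j, (0.01-0.03j)]]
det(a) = 0.00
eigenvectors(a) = [[0.85+0.00j, 0.26-0.52j, 0.26+0.52j], [0.40+0.00j, (0.69+0j), 0.69-0.00j], [(-0.34+0j), -0.14-0.42j, (-0.14+0.42j)]]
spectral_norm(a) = 0.14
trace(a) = -0.01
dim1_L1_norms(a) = [0.11, 0.16, 0.14]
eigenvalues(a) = [(0.03+0j), (-0.02+0.08j), (-0.02-0.08j)]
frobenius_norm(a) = 0.16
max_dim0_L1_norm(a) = 0.21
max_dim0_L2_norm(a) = 0.13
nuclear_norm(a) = 0.24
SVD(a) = [[-0.28, -0.73, 0.62], [-0.84, -0.13, -0.53], [0.47, -0.67, -0.58]] @ diag([0.13912482822207295, 0.0826987413327482, 0.017469984377723645]) @ [[-0.02, 0.4, 0.92], [0.35, -0.86, 0.38], [0.94, 0.33, -0.12]]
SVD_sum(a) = [[0.00, -0.02, -0.04], [0.00, -0.05, -0.11], [-0.0, 0.03, 0.06]] + [[-0.02, 0.05, -0.02],  [-0.00, 0.01, -0.00],  [-0.02, 0.05, -0.02]] + [[0.01, 0.0, -0.0], [-0.01, -0.00, 0.0], [-0.01, -0.0, 0.0]]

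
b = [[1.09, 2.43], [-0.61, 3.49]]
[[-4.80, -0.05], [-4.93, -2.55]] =b @ [[-0.90, 1.14], [-1.57, -0.53]]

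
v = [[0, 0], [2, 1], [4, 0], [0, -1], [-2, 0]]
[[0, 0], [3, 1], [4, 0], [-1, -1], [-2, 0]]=v@[[1, 0], [1, 1]]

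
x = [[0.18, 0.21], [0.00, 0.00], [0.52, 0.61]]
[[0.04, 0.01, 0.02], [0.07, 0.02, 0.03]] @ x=[[0.02, 0.02], [0.03, 0.03]]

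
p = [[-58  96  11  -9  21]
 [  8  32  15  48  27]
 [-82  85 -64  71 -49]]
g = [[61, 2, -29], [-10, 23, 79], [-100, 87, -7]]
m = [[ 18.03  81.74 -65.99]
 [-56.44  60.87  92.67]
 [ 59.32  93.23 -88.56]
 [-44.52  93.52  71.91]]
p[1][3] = 48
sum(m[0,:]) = 33.78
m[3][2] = 71.91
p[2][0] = -82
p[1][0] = 8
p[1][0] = 8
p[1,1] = 32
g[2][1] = 87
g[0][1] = 2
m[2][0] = 59.32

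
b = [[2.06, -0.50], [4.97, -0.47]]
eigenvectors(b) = [[(0.24+0.18j),  (0.24-0.18j)], [(0.95+0j),  0.95-0.00j]]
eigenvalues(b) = [(0.8+0.94j), (0.8-0.94j)]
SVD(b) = [[-0.39, -0.92], [-0.92, 0.39]] @ diag([5.416362007223664, 0.2800403662046742]) @ [[-0.99, 0.12],[0.12, 0.99]]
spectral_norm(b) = 5.42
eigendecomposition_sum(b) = [[1.03-0.06j, (-0.25+0.21j)], [2.49-2.10j, (-0.24+1j)]] + [[(1.03+0.06j), -0.25-0.21j], [2.49+2.10j, -0.24-1.00j]]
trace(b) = 1.59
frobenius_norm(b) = 5.42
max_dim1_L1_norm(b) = 5.44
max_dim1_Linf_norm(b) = 4.97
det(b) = 1.52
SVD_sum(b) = [[2.09, -0.24], [4.96, -0.58]] + [[-0.03,  -0.26], [0.01,  0.11]]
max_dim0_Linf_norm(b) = 4.97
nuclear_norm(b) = 5.70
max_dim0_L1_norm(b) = 7.03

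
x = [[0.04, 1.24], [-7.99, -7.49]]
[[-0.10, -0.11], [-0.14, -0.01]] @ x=[[0.87,0.7], [0.07,-0.1]]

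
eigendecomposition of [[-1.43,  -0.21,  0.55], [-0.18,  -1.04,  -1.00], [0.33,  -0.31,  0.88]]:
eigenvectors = [[-0.22,0.99,-0.35], [0.43,0.12,0.92], [-0.88,-0.12,0.19]]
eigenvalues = [1.12, -1.52, -1.18]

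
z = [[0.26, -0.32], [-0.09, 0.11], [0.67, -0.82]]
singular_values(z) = [1.15, 0.0]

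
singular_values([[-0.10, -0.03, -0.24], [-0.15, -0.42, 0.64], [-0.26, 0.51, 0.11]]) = [0.82, 0.56, 0.19]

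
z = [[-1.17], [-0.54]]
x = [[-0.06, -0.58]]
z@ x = [[0.07,0.68],[0.03,0.31]]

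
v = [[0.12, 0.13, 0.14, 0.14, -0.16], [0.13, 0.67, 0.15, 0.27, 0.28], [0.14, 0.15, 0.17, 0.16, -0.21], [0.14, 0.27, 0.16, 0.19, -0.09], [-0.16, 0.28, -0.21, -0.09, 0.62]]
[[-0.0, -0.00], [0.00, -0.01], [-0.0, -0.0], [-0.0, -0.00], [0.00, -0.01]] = v@[[0.00, -0.0],[0.00, -0.01],[0.01, -0.02],[-0.01, 0.01],[0.01, -0.01]]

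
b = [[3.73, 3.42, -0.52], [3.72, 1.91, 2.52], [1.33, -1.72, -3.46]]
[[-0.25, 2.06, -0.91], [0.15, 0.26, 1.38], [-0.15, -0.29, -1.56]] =b @ [[0.02, -0.08, 0.09], [-0.08, 0.65, -0.27], [0.09, -0.27, 0.62]]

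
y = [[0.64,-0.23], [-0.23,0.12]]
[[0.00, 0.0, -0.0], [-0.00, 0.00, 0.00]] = y@[[0.0, 0.0, -0.0], [-0.01, -0.0, 0.02]]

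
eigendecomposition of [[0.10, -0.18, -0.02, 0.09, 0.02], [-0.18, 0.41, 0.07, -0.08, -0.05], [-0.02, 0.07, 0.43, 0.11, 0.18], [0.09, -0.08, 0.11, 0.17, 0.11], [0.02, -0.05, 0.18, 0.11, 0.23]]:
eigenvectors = [[0.4, 0.10, 0.84, -0.35, 0.02], [-0.84, -0.11, 0.30, -0.25, 0.37], [-0.31, 0.76, 0.03, -0.1, -0.56], [0.20, 0.37, -0.42, -0.64, 0.48], [0.05, 0.51, 0.17, 0.63, 0.56]]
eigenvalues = [0.54, 0.59, -0.01, 0.1, 0.11]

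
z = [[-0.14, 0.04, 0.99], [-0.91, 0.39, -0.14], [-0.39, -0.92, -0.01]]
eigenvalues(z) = [(-0.38+0.92j), (-0.38-0.92j), (1+0j)]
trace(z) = 0.24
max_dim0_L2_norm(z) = 1.0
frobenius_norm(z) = 1.73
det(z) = 1.00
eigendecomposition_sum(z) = [[(-0.16+0.38j), (0.18+0.24j), (0.39+0.04j)],[(-0.3+0.05j), -0.08+0.20j, 0.12+0.26j],[(-0.3-0.24j), (-0.27+0.1j), (-0.14+0.34j)]] + [[(-0.16-0.38j), (0.18-0.24j), (0.39-0.04j)], [-0.30-0.05j, (-0.08-0.2j), 0.12-0.26j], [-0.30+0.24j, -0.27-0.10j, -0.14-0.34j]] + [[(0.18+0j), (-0.32-0j), (0.22-0j)], [(-0.31-0j), (0.56+0j), (-0.38+0j)], [(0.22+0j), -0.39-0.00j, (0.27-0j)]]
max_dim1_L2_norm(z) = 1.0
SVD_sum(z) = [[-0.43,-0.32,0.58], [-0.13,-0.10,0.17], [-0.31,-0.23,0.42]] + [[-0.06, 0.07, -0.00], [-0.54, 0.69, -0.02], [0.30, -0.38, 0.01]] + [[0.35, 0.29, 0.41],[-0.24, -0.20, -0.29],[-0.37, -0.31, -0.45]]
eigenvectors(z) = [[(0.64+0j),0.64-0.00j,(0.42+0j)], [(0.25+0.4j),0.25-0.40j,-0.75+0.00j], [(-0.17+0.58j),-0.17-0.58j,0.52+0.00j]]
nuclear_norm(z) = 3.00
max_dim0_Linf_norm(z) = 0.99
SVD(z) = [[0.78, -0.09, 0.61], [0.24, -0.87, -0.43], [0.57, 0.48, -0.66]] @ diag([1.0041858730555169, 1.0008189715027336, 0.9948226568770637]) @ [[-0.55, -0.4, 0.74], [0.62, -0.79, 0.03], [0.57, 0.47, 0.68]]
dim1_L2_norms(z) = [1.0, 1.0, 1.0]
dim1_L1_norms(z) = [1.17, 1.44, 1.32]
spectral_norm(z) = 1.00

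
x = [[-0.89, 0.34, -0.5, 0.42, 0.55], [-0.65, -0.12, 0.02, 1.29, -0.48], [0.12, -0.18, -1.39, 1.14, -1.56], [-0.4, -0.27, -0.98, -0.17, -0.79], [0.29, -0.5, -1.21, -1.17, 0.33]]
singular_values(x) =[2.79, 2.19, 1.34, 0.55, 0.38]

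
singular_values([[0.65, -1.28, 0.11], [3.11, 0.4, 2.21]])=[3.87, 1.35]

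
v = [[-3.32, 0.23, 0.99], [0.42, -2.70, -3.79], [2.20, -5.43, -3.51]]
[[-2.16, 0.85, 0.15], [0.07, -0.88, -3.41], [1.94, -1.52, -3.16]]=v@ [[0.70, -0.21, 0.21], [-0.21, 0.11, 0.13], [0.21, 0.13, 0.83]]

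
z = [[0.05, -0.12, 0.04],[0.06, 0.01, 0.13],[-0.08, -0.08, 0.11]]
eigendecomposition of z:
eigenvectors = [[0.22+0.52j, (0.22-0.52j), (-0.55+0j)], [0.66+0.00j, (0.66-0j), (0.51+0j)], [-0.01+0.49j, -0.01-0.49j, 0.66+0.00j]]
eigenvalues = [(0.03+0.14j), (0.03-0.14j), (0.11+0j)]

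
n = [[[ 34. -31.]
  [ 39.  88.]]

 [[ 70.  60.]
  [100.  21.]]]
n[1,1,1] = 21.0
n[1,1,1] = 21.0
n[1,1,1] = 21.0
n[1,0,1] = 60.0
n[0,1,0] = 39.0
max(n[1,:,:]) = 100.0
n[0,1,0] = 39.0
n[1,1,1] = 21.0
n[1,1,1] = 21.0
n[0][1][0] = 39.0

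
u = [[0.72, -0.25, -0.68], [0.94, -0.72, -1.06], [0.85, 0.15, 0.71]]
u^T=[[0.72, 0.94, 0.85],[-0.25, -0.72, 0.15],[-0.68, -1.06, 0.71]]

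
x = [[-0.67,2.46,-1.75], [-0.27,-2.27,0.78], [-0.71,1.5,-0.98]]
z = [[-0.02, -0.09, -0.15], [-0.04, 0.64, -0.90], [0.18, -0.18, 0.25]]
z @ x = [[0.14, -0.07, 0.11], [0.49, -2.9, 1.45], [-0.25, 1.23, -0.70]]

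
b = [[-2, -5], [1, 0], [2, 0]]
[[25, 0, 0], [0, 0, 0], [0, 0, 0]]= b@[[0, 0, 0], [-5, 0, 0]]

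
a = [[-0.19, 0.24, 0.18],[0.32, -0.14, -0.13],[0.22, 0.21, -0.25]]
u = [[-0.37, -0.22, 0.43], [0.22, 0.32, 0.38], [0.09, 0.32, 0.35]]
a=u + [[0.18, 0.46, -0.25], [0.1, -0.46, -0.51], [0.13, -0.11, -0.60]]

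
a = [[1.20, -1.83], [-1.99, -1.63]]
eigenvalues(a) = [2.16, -2.59]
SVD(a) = [[0.28, 0.96], [0.96, -0.28]] @ diag([2.6064426230207562, 2.147639833142578]) @ [[-0.6, -0.8],[0.80, -0.6]]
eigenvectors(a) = [[0.89,0.43], [-0.46,0.90]]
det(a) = -5.60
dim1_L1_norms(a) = [3.03, 3.62]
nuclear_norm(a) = 4.75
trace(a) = -0.43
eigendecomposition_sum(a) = [[1.72, -0.83], [-0.90, 0.44]] + [[-0.52, -1.0], [-1.09, -2.07]]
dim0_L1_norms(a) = [3.19, 3.46]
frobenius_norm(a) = 3.38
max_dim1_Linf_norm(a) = 1.99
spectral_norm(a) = 2.61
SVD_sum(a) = [[-0.45, -0.59], [-1.5, -2.0]] + [[1.65, -1.24],[-0.49, 0.37]]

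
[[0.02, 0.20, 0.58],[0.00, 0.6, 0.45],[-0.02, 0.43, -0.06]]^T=[[0.02,0.00,-0.02], [0.20,0.6,0.43], [0.58,0.45,-0.06]]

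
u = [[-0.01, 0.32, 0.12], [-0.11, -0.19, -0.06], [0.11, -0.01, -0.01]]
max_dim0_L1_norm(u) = 0.52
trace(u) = -0.21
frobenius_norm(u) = 0.43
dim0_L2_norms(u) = [0.16, 0.37, 0.13]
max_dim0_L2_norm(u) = 0.37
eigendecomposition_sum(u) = [[-0j,0j,0.00+0.00j], [(-0+0j),(-0+0j),-0.00-0.00j], [-0j,(0.01+0j),0.01+0.00j]] + [[(-0.01+0.09j), (0.16+0.13j), 0.06+0.04j], [(-0.05-0.02j), -0.09+0.08j, (-0.03+0.03j)], [(0.05-0.04j), (-0.01-0.14j), -0.01-0.05j]] + [[(-0.01-0.09j), (0.16-0.13j), (0.06-0.04j)], [(-0.05+0.02j), (-0.09-0.08j), (-0.03-0.03j)], [0.05+0.04j, -0.01+0.14j, -0.01+0.05j]]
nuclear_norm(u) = 0.55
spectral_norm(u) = 0.40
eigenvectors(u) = [[-0.11+0.00j, (-0.73+0j), (-0.73-0j)],  [(0.34+0j), (0.09-0.43j), 0.09+0.43j],  [(-0.93+0j), 0.35+0.39j, 0.35-0.39j]]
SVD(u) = [[0.85, 0.36, 0.39], [-0.53, 0.57, 0.63], [0.0, -0.74, 0.67]] @ diag([0.3984339293704407, 0.14914046912795897, 0.0027430630184110297]) @ [[0.13, 0.93, 0.34], [-0.99, 0.09, 0.11], [0.07, -0.35, 0.94]]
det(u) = 0.00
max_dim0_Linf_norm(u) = 0.32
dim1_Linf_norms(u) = [0.32, 0.19, 0.11]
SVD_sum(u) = [[0.04, 0.32, 0.11],[-0.03, -0.2, -0.07],[0.00, 0.00, 0.0]] + [[-0.05, 0.01, 0.01], [-0.08, 0.01, 0.01], [0.11, -0.01, -0.01]] + [[0.0, -0.0, 0.00], [0.00, -0.0, 0.0], [0.00, -0.00, 0.0]]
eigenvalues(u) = [(0.01+0j), (-0.11+0.12j), (-0.11-0.12j)]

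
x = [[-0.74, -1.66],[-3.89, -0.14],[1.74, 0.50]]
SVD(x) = [[-0.23,  0.94], [-0.88,  -0.31], [0.41,  -0.13]] @ diag([4.375015417235179, 1.6098882256090015]) @ [[0.99,0.16], [0.16,-0.99]]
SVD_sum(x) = [[-0.99,-0.16],[-3.81,-0.62],[1.77,0.29]] + [[0.25,-1.5],  [-0.08,0.48],  [-0.03,0.21]]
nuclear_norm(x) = 5.98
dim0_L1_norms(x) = [6.37, 2.3]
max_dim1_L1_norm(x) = 4.03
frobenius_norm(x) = 4.66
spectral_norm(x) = 4.38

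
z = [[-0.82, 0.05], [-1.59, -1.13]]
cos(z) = [[0.71, 0.04], [-1.33, 0.45]]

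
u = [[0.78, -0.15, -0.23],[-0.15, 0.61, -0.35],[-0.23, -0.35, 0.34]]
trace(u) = 1.73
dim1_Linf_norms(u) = [0.78, 0.61, 0.35]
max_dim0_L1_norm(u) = 1.16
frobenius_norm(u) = 1.22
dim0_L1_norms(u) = [1.16, 1.11, 0.92]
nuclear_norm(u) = 1.73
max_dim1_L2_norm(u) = 0.83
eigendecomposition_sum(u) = [[0.00, 0.00, 0.0], [0.00, 0.0, 0.00], [0.00, 0.00, 0.0]] + [[0.75, -0.01, -0.31], [-0.01, 0.0, 0.0], [-0.31, 0.00, 0.13]] + [[0.03, -0.14, 0.08], [-0.14, 0.61, -0.35], [0.08, -0.35, 0.21]]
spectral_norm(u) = 0.88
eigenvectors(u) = [[-0.33, -0.92, 0.2], [-0.53, 0.01, -0.85], [-0.78, 0.39, 0.49]]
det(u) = 0.00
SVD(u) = [[-0.92, 0.20, 0.33], [0.01, -0.85, 0.53], [0.39, 0.49, 0.78]] @ diag([0.878280812454987, 0.8488312401373898, 0.0028879474076234485]) @ [[-0.92, 0.01, 0.39], [0.20, -0.85, 0.49], [0.33, 0.53, 0.78]]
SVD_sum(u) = [[0.75, -0.01, -0.31], [-0.01, 0.00, 0.0], [-0.31, 0.00, 0.13]] + [[0.03,-0.14,0.08], [-0.14,0.61,-0.35], [0.08,-0.35,0.21]] + [[0.00, 0.0, 0.00],  [0.00, 0.0, 0.00],  [0.0, 0.00, 0.00]]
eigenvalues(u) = [0.0, 0.88, 0.85]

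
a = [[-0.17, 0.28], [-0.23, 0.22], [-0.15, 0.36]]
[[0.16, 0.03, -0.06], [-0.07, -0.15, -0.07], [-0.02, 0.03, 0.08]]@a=[[-0.03, 0.03], [0.06, -0.08], [-0.02, 0.03]]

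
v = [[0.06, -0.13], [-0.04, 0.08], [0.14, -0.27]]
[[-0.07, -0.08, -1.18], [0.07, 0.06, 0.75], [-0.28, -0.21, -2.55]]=v @[[-9.54, -3.12, -6.28], [-3.9, -0.84, 6.19]]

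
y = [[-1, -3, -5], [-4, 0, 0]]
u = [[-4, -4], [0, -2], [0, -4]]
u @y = [[20, 12, 20], [8, 0, 0], [16, 0, 0]]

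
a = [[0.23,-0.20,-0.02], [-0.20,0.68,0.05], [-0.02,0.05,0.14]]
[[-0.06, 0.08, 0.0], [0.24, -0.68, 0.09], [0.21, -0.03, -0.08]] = a @ [[0.11, -0.73, 0.16], [0.29, -1.23, 0.23], [1.39, 0.11, -0.61]]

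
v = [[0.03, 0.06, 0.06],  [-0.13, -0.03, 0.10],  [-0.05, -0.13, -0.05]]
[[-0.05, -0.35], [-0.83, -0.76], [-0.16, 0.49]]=v @[[3.03,3.52], [1.55,-3.54], [-3.92,-4.06]]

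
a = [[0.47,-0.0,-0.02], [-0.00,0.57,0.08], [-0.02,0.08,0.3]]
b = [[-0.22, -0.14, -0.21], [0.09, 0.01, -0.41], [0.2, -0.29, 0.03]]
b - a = [[-0.69, -0.14, -0.19],[0.09, -0.56, -0.49],[0.22, -0.37, -0.27]]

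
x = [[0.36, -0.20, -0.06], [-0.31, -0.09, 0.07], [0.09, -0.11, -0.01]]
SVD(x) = [[-0.8, -0.45, -0.40], [0.56, -0.81, -0.2], [-0.23, -0.39, 0.89]] @ diag([0.507100573637337, 0.2131865708665733, 0.0007030069952721546]) @ [[-0.95, 0.27, 0.18], [0.25, 0.96, -0.12], [0.2, 0.07, 0.98]]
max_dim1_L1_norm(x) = 0.62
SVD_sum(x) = [[0.38, -0.11, -0.07], [-0.27, 0.08, 0.05], [0.11, -0.03, -0.02]] + [[-0.02, -0.09, 0.01],  [-0.04, -0.17, 0.02],  [-0.02, -0.08, 0.01]] + [[-0.00, -0.00, -0.00], [-0.00, -0.00, -0.00], [0.00, 0.0, 0.0]]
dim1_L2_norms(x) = [0.42, 0.33, 0.14]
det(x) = -0.00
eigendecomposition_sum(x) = [[0.40, -0.13, -0.07], [-0.21, 0.07, 0.04], [0.13, -0.04, -0.02]] + [[-0.04, -0.07, 0.01], [-0.10, -0.16, 0.03], [-0.04, -0.07, 0.01]] + [[-0.00, -0.00, 0.00], [-0.0, -0.00, 0.00], [-0.0, -0.00, 0.00]]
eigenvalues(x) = [0.45, -0.19, 0.0]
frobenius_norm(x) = 0.55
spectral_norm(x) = 0.51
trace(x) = 0.26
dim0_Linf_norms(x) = [0.36, 0.2, 0.07]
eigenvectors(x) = [[0.85, -0.35, 0.2], [-0.45, -0.87, 0.07], [0.28, -0.35, 0.98]]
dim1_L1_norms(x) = [0.62, 0.47, 0.21]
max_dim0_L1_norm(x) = 0.76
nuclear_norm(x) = 0.72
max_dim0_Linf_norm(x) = 0.36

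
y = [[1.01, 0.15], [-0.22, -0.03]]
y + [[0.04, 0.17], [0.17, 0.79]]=[[1.05, 0.32], [-0.05, 0.76]]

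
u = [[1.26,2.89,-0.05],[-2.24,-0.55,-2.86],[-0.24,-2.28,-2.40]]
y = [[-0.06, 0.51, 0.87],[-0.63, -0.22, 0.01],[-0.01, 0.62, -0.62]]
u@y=[[-1.9, -0.02, 1.16], [0.51, -2.79, -0.18], [1.47, -1.11, 1.26]]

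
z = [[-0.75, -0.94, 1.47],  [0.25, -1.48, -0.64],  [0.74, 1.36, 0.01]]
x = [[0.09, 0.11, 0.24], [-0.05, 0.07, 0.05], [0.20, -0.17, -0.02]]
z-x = [[-0.84, -1.05, 1.23], [0.30, -1.55, -0.69], [0.54, 1.53, 0.03]]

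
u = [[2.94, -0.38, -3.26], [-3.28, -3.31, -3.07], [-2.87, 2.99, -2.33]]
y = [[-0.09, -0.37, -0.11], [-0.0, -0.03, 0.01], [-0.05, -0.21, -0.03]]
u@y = [[-0.1, -0.39, -0.23], [0.45, 1.96, 0.42], [0.37, 1.46, 0.42]]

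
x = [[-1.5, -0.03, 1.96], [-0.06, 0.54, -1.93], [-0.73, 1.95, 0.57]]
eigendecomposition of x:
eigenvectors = [[(-0.96+0j), -0.29+0.34j, (-0.29-0.34j)], [(-0.22+0j), -0.05-0.60j, (-0.05+0.6j)], [(-0.16+0j), -0.66+0.00j, (-0.66-0j)]]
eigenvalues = [(-1.18+0j), (0.39+2.15j), (0.39-2.15j)]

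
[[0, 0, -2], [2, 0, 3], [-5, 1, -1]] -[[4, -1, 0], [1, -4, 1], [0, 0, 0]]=[[-4, 1, -2], [1, 4, 2], [-5, 1, -1]]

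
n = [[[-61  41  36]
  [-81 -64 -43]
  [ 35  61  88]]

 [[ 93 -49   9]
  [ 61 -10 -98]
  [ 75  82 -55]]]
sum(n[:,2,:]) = 286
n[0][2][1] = 61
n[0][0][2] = 36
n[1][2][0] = 75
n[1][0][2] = 9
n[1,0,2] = 9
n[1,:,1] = [-49, -10, 82]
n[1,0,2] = 9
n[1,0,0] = 93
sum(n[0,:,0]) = -107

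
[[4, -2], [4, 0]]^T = [[4, 4], [-2, 0]]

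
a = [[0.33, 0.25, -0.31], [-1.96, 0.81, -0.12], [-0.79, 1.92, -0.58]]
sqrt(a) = [[0.86, 0.31, -0.27], [-0.86, 1.23, -0.29], [0.57, 1.47, -0.04]]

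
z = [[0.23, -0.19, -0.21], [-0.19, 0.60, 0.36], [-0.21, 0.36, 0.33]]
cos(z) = [[0.94, 0.11, 0.09], [0.11, 0.76, -0.17], [0.09, -0.17, 0.87]]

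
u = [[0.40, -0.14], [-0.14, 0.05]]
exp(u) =[[1.5,  -0.18],[-0.18,  1.06]]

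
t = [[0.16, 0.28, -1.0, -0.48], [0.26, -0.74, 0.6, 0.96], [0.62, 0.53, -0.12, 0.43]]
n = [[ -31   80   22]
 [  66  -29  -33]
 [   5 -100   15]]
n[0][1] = 80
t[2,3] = 0.428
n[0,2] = 22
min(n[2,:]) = -100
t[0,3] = -0.484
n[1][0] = 66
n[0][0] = -31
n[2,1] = -100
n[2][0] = 5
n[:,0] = [-31, 66, 5]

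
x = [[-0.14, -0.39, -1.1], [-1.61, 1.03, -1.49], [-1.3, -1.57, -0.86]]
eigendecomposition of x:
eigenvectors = [[0.42,0.67,-0.16], [0.50,0.22,-0.81], [0.76,-0.70,0.57]]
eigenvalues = [-2.6, 0.88, 1.75]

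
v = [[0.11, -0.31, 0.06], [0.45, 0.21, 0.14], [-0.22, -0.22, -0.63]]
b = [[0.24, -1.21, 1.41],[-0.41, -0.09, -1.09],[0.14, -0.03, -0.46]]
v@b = [[0.16,-0.11,0.47], [0.04,-0.57,0.34], [-0.05,0.30,0.22]]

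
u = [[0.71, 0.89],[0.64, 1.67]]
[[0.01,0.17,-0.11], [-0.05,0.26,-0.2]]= u@[[0.10, 0.07, -0.00], [-0.07, 0.13, -0.12]]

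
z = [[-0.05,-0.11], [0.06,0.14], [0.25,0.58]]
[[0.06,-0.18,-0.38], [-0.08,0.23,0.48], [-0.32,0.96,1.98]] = z @ [[0.70, -0.70, 1.18], [-0.85, 1.95, 2.9]]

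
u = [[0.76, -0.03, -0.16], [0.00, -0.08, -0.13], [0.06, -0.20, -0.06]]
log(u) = [[(-0.26-0.02j), 0.12+0.37j, -0.34+0.27j], [-0.05-0.08j, -1.86+1.72j, (0.34+1.27j)], [0.14-0.09j, 0.52+1.94j, (-1.97+1.43j)]]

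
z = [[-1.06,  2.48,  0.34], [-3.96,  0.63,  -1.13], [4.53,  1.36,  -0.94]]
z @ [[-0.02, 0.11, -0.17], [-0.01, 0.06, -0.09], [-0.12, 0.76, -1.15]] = [[-0.04, 0.29, -0.43],[0.21, -1.26, 1.92],[0.01, -0.13, 0.19]]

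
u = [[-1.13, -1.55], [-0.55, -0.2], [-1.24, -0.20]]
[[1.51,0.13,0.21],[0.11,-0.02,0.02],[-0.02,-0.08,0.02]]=u@ [[0.20, 0.09, 0.01],[-1.12, -0.15, -0.14]]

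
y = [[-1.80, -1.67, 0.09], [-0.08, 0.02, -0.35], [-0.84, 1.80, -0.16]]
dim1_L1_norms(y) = [3.56, 0.45, 2.8]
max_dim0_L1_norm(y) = 3.49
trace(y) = -1.94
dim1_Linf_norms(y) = [1.8, 0.35, 1.8]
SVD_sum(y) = [[-1.06,-2.05,0.14], [0.0,0.00,-0.00], [0.56,1.08,-0.07]] + [[-0.74, 0.38, -0.06], [-0.09, 0.05, -0.01], [-1.4, 0.72, -0.11]] + [[-0.0, 0.00, 0.01], [0.01, -0.03, -0.34], [-0.00, 0.00, 0.02]]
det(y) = -1.61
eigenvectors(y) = [[(0.93+0j), (0.11+0.26j), (0.11-0.26j)], [0.10+0.00j, -0.03-0.34j, (-0.03+0.34j)], [0.34+0.00j, (-0.9+0j), (-0.9-0j)]]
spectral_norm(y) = 2.61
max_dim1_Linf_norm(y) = 1.8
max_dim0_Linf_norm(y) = 1.8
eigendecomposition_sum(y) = [[-1.74-0.00j, -1.32+0.00j, (-0.17+0j)],[-0.18-0.00j, -0.14+0.00j, (-0.02+0j)],[-0.63-0.00j, -0.48+0.00j, (-0.06+0j)]] + [[(-0.03+0.05j), (-0.17-0.31j), (0.13-0.04j)], [0.05-0.04j, 0.08+0.42j, -0.17-0.00j], [-0.10-0.15j, 1.14-0.12j, (-0.05+0.44j)]] + [[-0.03-0.05j, (-0.17+0.31j), 0.13+0.04j], [(0.05+0.04j), (0.08-0.42j), (-0.17+0j)], [-0.10+0.15j, 1.14+0.12j, -0.05-0.44j]]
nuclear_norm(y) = 4.74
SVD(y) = [[-0.88, -0.47, 0.03], [0.0, -0.06, -1.0], [0.47, -0.88, 0.05]] @ diag([2.61385890020114, 1.7850142497059427, 0.3449141606052405]) @ [[0.46, 0.89, -0.06], [0.89, -0.46, 0.07], [-0.03, 0.08, 1.0]]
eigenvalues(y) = [(-1.94+0j), 0.91j, -0.91j]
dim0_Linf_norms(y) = [1.8, 1.8, 0.35]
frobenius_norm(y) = 3.18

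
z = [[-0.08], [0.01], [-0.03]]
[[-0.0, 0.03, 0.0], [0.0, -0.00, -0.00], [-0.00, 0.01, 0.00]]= z@ [[0.04, -0.32, -0.05]]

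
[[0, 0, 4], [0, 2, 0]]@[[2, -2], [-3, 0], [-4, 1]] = [[-16, 4], [-6, 0]]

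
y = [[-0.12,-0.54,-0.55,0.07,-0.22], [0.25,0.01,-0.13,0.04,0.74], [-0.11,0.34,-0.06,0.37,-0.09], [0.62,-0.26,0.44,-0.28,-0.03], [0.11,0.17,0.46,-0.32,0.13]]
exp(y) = [[0.83, -0.63, -0.53, 0.01, -0.42], [0.27, 1.0, -0.04, -0.08, 0.76], [0.04, 0.3, 1.00, 0.33, 0.02], [0.46, -0.34, 0.23, 0.84, -0.22], [0.04, 0.27, 0.4, -0.23, 1.21]]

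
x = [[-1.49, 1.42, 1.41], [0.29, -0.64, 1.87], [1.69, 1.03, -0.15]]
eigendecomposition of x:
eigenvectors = [[(0.5+0j), 0.14-0.47j, 0.14+0.47j], [(0.54+0j), 0.64+0.00j, 0.64-0.00j], [(0.67+0j), (-0.53+0.26j), -0.53-0.26j]]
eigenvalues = [(1.94+0j), (-2.11+0.54j), (-2.11-0.54j)]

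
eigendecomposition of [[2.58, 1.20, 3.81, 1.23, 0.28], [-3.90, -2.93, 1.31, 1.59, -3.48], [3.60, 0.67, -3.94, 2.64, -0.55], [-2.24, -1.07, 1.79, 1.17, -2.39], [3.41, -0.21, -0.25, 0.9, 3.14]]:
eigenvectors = [[-0.20-0.44j, (-0.2+0.44j), -0.27+0.00j, -0.51+0.00j, -0.31+0.00j], [0.48-0.02j, 0.48+0.02j, (-0.35+0j), 0.39+0.00j, 0.90+0.00j], [(0.02-0.25j), (0.02+0.25j), 0.84+0.00j, (-0.06+0j), -0.00+0.00j], [(0.35-0.14j), 0.35+0.14j, (-0.29+0j), 0.61+0.00j, (0.24+0j)], [(-0.58+0j), (-0.58-0j), 0.14+0.00j, (0.46+0j), (0.21+0j)]]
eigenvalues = [(3.98+2.71j), (3.98-2.71j), (-6.39+0j), (0.39+0j), (-1.93+0j)]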